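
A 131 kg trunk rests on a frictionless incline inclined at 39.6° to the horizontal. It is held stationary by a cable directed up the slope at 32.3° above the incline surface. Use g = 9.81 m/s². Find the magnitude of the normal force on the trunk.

N ≈ 472 N

Take axes along and perpendicular to the incline. Weight components: W sin 39.6° = 819.2 N down-slope, W cos 39.6° = 990.2 N into the surface.
Along incline: T cos 32.3° = W sin 39.6° → T = 969.1 N.
Perpendicular: N = W cos 39.6° − T sin 32.3° = 472.3 N.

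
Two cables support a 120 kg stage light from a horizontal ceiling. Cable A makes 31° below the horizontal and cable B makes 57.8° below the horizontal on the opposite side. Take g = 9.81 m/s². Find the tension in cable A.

Weight W = 120 × 9.81 = 1177 N acts straight down.
Horizontal: T_A cos 31° = T_B cos 57.8°  →  T_B = 1.609 T_A.
Vertical: T_A sin 31° + T_B sin 57.8° = 1177.
Substituting the horizontal relation into the vertical equation gives 1.876 T_A = 1177, so T_A = 627.4 N.

T_A ≈ 627 N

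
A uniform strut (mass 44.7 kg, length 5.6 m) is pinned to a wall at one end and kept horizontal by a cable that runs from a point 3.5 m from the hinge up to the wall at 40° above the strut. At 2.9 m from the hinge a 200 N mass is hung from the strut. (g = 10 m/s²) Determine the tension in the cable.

Take torques about the hinge: T sin 40° · 3.5 = 44.7×10×2.8 + 200×2.9 = 1831.6 N·m.
So T = 1831.6 / (0.6428 × 3.5) = 814.13 N.

T ≈ 814 N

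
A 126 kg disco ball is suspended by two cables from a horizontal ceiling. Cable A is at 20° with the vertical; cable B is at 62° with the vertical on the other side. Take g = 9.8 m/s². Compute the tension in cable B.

Angles from the horizontal: cable A is 90° − 20° = 70°, cable B is 90° − 62° = 28°.
Weight W = 126 × 9.8 = 1235 N acts straight down.
Horizontal: T_A cos 70° = T_B cos 28°  →  T_A = 2.582 T_B.
Vertical: T_A sin 70° + T_B sin 28° = 1235.
Substituting the horizontal relation into the vertical equation gives 2.895 T_B = 1235, so T_B = 426.5 N.

T_B ≈ 426 N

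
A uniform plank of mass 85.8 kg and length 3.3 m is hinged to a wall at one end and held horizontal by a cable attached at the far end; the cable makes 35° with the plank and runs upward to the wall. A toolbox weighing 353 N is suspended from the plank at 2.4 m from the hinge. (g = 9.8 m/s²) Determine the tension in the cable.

Take torques about the hinge: T sin 35° · 3.3 = 85.8×9.8×1.65 + 353×2.4 = 2234.6 N·m.
So T = 2234.6 / (0.5736 × 3.3) = 1180.6 N.

T ≈ 1180 N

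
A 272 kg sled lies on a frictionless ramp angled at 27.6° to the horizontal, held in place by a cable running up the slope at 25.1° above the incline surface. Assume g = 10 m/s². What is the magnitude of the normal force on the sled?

N ≈ 1820 N

Take axes along and perpendicular to the incline. Weight components: W sin 27.6° = 1260 N down-slope, W cos 27.6° = 2410 N into the surface.
Along incline: T cos 25.1° = W sin 27.6° → T = 1392 N.
Perpendicular: N = W cos 27.6° − T sin 25.1° = 1820 N.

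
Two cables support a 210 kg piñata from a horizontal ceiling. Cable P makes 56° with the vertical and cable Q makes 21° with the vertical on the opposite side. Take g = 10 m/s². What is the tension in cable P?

T_P ≈ 772 N

Angles from the horizontal: cable P is 90° − 56° = 34°, cable Q is 90° − 21° = 69°.
Weight W = 210 × 10 = 2100 N acts straight down.
Horizontal: T_P cos 34° = T_Q cos 69°  →  T_Q = 2.313 T_P.
Vertical: T_P sin 34° + T_Q sin 69° = 2100.
Substituting the horizontal relation into the vertical equation gives 2.719 T_P = 2100, so T_P = 772.4 N.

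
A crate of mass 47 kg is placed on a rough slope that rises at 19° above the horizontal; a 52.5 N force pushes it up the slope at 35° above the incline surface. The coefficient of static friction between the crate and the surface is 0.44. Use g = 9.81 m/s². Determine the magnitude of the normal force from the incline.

Axes along / perpendicular to the incline. W sin 19° = 150.1 N down-slope; W cos 19° = 436 N into the surface.
Perpendicular: N = W cos 19° − P sin 35° = 436 − 30.11 = 405.8 N.
Along incline: P cos 35° + f = W sin 19° (friction acts up-slope) → f = 150.1 − 43.01 = 107.1 N.
|f| = 107.1 N ≤ μN = 178.6 N, so the crate is indeed static.

N ≈ 406 N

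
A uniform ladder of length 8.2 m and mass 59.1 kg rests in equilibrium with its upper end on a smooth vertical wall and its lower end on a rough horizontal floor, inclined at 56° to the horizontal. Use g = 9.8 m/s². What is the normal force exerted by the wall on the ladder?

Torques about the foot: N_wall · 8.2 sin 56° = 59.1×9.8×4.1 cos 56° → N_wall = 195.33 N.

N_wall ≈ 195 N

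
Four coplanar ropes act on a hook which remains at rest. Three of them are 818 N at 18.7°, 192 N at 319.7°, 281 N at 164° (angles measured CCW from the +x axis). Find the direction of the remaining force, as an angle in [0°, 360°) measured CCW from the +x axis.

θ ≈ 198°

Sum the known components: ΣF_x = 651.1 N, ΣF_y = 215.5 N.
For equilibrium the remaining force must supply (−ΣF_x, −ΣF_y) = (-651.1, -215.5) N.
Magnitude = √((-651.1)² + (-215.5)²) = 685.9 N; direction = atan2(-215.5, -651.1) = 198.3°.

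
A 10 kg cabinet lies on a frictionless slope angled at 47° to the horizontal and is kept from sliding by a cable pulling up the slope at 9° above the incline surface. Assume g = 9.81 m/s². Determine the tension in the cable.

Take axes along and perpendicular to the incline. Weight components: W sin 47° = 71.75 N down-slope, W cos 47° = 66.9 N into the surface.
Along incline: T cos 9° = W sin 47° → T = 72.64 N.
Perpendicular: N = W cos 47° − T sin 9° = 55.54 N.

T ≈ 72.6 N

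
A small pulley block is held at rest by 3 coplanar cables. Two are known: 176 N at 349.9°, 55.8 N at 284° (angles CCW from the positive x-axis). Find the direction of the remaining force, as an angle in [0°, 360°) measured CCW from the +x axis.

θ ≈ 156°

Sum the known components: ΣF_x = 186.8 N, ΣF_y = -85.01 N.
For equilibrium the remaining force must supply (−ΣF_x, −ΣF_y) = (-186.8, 85.01) N.
Magnitude = √((-186.8)² + (85.01)²) = 205.2 N; direction = atan2(85.01, -186.8) = 155.5°.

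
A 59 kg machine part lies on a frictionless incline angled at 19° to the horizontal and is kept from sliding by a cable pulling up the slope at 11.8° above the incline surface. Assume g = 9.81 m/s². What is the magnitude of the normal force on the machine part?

N ≈ 508 N

Take axes along and perpendicular to the incline. Weight components: W sin 19° = 188.4 N down-slope, W cos 19° = 547.3 N into the surface.
Along incline: T cos 11.8° = W sin 19° → T = 192.5 N.
Perpendicular: N = W cos 19° − T sin 11.8° = 507.9 N.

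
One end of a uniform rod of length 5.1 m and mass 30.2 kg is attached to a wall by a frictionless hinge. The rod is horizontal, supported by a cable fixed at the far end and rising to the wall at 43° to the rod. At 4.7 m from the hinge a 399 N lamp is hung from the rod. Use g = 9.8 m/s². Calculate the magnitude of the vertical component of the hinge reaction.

Take torques about the hinge: T sin 43° · 5.1 = 30.2×9.8×2.55 + 399×4.7 = 2630 N·m.
So T = 2630 / (0.6820 × 5.1) = 756.14 N.
ΣF_y = 0: H_y = (30.2×9.8 + 399) − T sin 43° = 694.96 − 515.69 = 179.27 N.

|H_y| ≈ 179 N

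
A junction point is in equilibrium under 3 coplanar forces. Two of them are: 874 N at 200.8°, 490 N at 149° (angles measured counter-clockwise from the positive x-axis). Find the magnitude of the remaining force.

F ≈ 1240 N

Sum the known components: ΣF_x = -1237 N, ΣF_y = -57.99 N.
For equilibrium the remaining force must supply (−ΣF_x, −ΣF_y) = (1237, 57.99) N.
Magnitude = √((1237)² + (57.99)²) = 1238 N; direction = atan2(57.99, 1237) = 2.7°.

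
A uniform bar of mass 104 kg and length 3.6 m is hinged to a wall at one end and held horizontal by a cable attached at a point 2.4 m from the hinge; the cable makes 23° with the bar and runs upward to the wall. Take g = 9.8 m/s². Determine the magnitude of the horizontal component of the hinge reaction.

Take torques about the hinge: T sin 23° · 2.4 = 104×9.8×1.8 = 1834.6 N·m.
So T = 1834.6 / (0.3907 × 2.4) = 1956.3 N.
ΣF_x = 0: H_x = T cos 23° = 1800.8 N.

H_x ≈ 1800 N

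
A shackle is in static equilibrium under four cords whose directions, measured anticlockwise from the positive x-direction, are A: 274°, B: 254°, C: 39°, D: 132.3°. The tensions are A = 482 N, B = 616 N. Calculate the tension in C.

Resolve: ΣF_x = 482 cos 274° + 616 cos 254° + T_C cos 39° + T_D cos 132.3° = 0.
        ΣF_y = 482 sin 274° + 616 sin 254° + T_C sin 39° + T_D sin 132.3° = 0.
The known terms sum to (-136.2, -1073) N, so 0.7771 T_C − 0.6730 T_D = 136.2 and 0.6293 T_C + 0.7396 T_D = 1073.
Solving simultaneously: T_C = 824.2 N, T_D = 749.4 N.

T_C ≈ 824 N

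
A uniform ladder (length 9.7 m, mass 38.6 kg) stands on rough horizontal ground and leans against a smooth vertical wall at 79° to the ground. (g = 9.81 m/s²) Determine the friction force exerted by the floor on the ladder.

Torques about the foot: N_wall · 9.7 sin 79° = 38.6×9.81×4.85 cos 79° → N_wall = 36.803 N.
ΣF_x = 0: f_floor = N_wall = 36.803 N.

f ≈ 36.8 N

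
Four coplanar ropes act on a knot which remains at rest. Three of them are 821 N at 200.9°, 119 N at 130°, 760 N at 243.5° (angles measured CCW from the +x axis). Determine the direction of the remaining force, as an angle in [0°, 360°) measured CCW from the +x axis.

Sum the known components: ΣF_x = -1183 N, ΣF_y = -881.9 N.
For equilibrium the remaining force must supply (−ΣF_x, −ΣF_y) = (1183, 881.9) N.
Magnitude = √((1183)² + (881.9)²) = 1475 N; direction = atan2(881.9, 1183) = 36.7°.

θ ≈ 36.7°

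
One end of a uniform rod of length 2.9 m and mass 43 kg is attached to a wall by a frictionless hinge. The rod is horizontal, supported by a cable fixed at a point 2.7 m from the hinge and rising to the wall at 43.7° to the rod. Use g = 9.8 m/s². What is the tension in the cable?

Take torques about the hinge: T sin 43.7° · 2.7 = 43×9.8×1.45 = 611.03 N·m.
So T = 611.03 / (0.6909 × 2.7) = 327.56 N.

T ≈ 328 N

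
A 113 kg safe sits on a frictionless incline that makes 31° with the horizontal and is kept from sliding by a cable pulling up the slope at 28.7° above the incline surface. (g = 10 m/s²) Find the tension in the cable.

T ≈ 664 N

Take axes along and perpendicular to the incline. Weight components: W sin 31° = 582 N down-slope, W cos 31° = 968.6 N into the surface.
Along incline: T cos 28.7° = W sin 31° → T = 663.5 N.
Perpendicular: N = W cos 31° − T sin 28.7° = 650 N.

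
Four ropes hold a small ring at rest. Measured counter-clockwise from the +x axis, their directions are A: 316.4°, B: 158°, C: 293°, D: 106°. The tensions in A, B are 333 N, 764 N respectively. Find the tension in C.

T_C ≈ 3560 N

Resolve: ΣF_x = 333 cos 316.4° + 764 cos 158° + T_C cos 293° + T_D cos 106° = 0.
        ΣF_y = 333 sin 316.4° + 764 sin 158° + T_C sin 293° + T_D sin 106° = 0.
The known terms sum to (-467.2, 56.56) N, so 0.3907 T_C − 0.2756 T_D = 467.2 and -0.9205 T_C + 0.9613 T_D = -56.56.
Solving simultaneously: T_C = 3557 N, T_D = 3348 N.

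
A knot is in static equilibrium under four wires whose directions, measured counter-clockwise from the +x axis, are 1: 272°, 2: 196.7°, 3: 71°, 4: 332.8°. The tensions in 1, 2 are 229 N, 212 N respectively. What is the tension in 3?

T_3 ≈ 350 N

Resolve: ΣF_x = 229 cos 272° + 212 cos 196.7° + T_3 cos 71° + T_4 cos 332.8° = 0.
        ΣF_y = 229 sin 272° + 212 sin 196.7° + T_3 sin 71° + T_4 sin 332.8° = 0.
The known terms sum to (-195.1, -289.8) N, so 0.3256 T_3 + 0.8894 T_4 = 195.1 and 0.9455 T_3 − 0.4571 T_4 = 289.8.
Solving simultaneously: T_3 = 350.5 N, T_4 = 91.03 N.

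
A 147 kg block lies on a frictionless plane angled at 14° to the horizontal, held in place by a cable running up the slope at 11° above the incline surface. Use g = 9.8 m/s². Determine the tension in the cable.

T ≈ 355 N

Take axes along and perpendicular to the incline. Weight components: W sin 14° = 348.5 N down-slope, W cos 14° = 1398 N into the surface.
Along incline: T cos 11° = W sin 14° → T = 355 N.
Perpendicular: N = W cos 14° − T sin 11° = 1330 N.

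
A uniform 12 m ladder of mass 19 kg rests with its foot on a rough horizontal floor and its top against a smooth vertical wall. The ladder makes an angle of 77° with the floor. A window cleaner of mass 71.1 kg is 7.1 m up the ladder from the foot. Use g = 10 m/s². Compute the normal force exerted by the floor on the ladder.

ΣF_y = 0: N_floor = 19×10 + 71.1×10 = 901 N.

N_floor ≈ 901 N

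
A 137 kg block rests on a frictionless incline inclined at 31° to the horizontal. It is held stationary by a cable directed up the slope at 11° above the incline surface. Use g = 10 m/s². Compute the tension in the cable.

Take axes along and perpendicular to the incline. Weight components: W sin 31° = 705.6 N down-slope, W cos 31° = 1174 N into the surface.
Along incline: T cos 11° = W sin 31° → T = 718.8 N.
Perpendicular: N = W cos 31° − T sin 11° = 1037 N.

T ≈ 719 N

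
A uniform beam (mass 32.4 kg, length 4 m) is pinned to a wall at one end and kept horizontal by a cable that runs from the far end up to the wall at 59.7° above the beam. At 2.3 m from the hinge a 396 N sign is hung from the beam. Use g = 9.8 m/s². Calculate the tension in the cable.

Take torques about the hinge: T sin 59.7° · 4 = 32.4×9.8×2 + 396×2.3 = 1545.8 N·m.
So T = 1545.8 / (0.8634 × 4) = 447.6 N.

T ≈ 448 N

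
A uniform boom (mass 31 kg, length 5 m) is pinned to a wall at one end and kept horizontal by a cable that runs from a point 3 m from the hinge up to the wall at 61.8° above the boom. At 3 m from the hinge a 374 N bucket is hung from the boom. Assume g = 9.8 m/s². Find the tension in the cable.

Take torques about the hinge: T sin 61.8° · 3 = 31×9.8×2.5 + 374×3 = 1881.5 N·m.
So T = 1881.5 / (0.8813 × 3) = 711.64 N.

T ≈ 712 N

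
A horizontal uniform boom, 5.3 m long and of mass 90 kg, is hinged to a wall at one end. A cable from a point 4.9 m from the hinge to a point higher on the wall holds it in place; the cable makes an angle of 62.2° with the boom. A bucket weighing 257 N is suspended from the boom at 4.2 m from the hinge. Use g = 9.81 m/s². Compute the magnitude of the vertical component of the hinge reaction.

Take torques about the hinge: T sin 62.2° · 4.9 = 90×9.81×2.65 + 257×4.2 = 3419.1 N·m.
So T = 3419.1 / (0.8846 × 4.9) = 788.82 N.
ΣF_y = 0: H_y = (90×9.81 + 257) − T sin 62.2° = 1139.9 − 697.77 = 442.13 N.

|H_y| ≈ 442 N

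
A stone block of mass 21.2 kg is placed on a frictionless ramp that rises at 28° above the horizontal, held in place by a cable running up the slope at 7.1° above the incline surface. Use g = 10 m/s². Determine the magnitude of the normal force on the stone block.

N ≈ 175 N

Take axes along and perpendicular to the incline. Weight components: W sin 28° = 99.53 N down-slope, W cos 28° = 187.2 N into the surface.
Along incline: T cos 7.1° = W sin 28° → T = 100.3 N.
Perpendicular: N = W cos 28° − T sin 7.1° = 174.8 N.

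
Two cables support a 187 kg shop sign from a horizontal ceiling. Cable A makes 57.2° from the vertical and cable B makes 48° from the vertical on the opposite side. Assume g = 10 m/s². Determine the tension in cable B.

Angles from the horizontal: cable A is 90° − 57.2° = 32.8°, cable B is 90° − 48° = 42°.
Weight W = 187 × 10 = 1870 N acts straight down.
Horizontal: T_A cos 32.8° = T_B cos 42°  →  T_A = 0.8841 T_B.
Vertical: T_A sin 32.8° + T_B sin 42° = 1870.
Substituting the horizontal relation into the vertical equation gives 1.148 T_B = 1870, so T_B = 1629 N.

T_B ≈ 1630 N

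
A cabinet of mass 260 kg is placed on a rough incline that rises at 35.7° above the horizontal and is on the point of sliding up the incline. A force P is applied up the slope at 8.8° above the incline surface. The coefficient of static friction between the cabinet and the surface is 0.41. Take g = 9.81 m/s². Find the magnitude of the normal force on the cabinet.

N ≈ 1730 N

On the verge of sliding up the incline, friction equals μN and acts down the slope.
Perpendicular: N + P sin 8.8° = W cos 35.7° = 2071 N.
Along incline: P cos 8.8° = W sin 35.7° + μN  with W sin 35.7° = 1488 N.
Solving the pair for P and N: P = 2224 N, N = 1731 N (and f = μN = 709.7 N).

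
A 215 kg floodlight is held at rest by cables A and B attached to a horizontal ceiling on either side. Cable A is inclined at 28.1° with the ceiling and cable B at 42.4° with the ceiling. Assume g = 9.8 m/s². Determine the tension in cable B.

T_B ≈ 1970 N

Weight W = 215 × 9.8 = 2107 N acts straight down.
Horizontal: T_A cos 28.1° = T_B cos 42.4°  →  T_A = 0.8371 T_B.
Vertical: T_A sin 28.1° + T_B sin 42.4° = 2107.
Substituting the horizontal relation into the vertical equation gives 1.069 T_B = 2107, so T_B = 1972 N.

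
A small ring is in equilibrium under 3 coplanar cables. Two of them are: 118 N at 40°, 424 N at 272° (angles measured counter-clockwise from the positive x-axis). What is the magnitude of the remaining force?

F ≈ 363 N

Sum the known components: ΣF_x = 105.2 N, ΣF_y = -347.9 N.
For equilibrium the remaining force must supply (−ΣF_x, −ΣF_y) = (-105.2, 347.9) N.
Magnitude = √((-105.2)² + (347.9)²) = 363.4 N; direction = atan2(347.9, -105.2) = 106.8°.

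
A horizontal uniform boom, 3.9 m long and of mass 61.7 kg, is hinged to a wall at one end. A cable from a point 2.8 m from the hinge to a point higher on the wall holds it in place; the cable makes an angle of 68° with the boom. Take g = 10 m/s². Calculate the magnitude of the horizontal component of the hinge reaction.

H_x ≈ 174 N

Take torques about the hinge: T sin 68° · 2.8 = 61.7×10×1.95 = 1203.1 N·m.
So T = 1203.1 / (0.9272 × 2.8) = 463.44 N.
ΣF_x = 0: H_x = T cos 68° = 173.61 N.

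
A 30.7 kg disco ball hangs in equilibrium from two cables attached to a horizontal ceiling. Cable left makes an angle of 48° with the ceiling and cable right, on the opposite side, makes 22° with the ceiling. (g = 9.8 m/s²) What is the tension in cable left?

Weight W = 30.7 × 9.8 = 300.9 N acts straight down.
Horizontal: T_left cos 48° = T_right cos 22°  →  T_right = 0.7217 T_left.
Vertical: T_left sin 48° + T_right sin 22° = 300.9.
Substituting the horizontal relation into the vertical equation gives 1.013 T_left = 300.9, so T_left = 296.9 N.

T_left ≈ 297 N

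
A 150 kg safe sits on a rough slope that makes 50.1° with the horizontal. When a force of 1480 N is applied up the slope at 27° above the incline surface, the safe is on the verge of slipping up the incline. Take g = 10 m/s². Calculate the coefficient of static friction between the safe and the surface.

On the verge of sliding up the incline, friction is at its maximum μN and acts down the slope.
Perpendicular to incline: N = W cos 50.1° − P sin 27° = 962.2 − 671.9 = 290.3 N.
Along incline: P cos 27° − μN = W sin 50.1° → μ = −(W sin 50.1° − P cos 27°) / N = 0.5786.

μ ≈ 0.579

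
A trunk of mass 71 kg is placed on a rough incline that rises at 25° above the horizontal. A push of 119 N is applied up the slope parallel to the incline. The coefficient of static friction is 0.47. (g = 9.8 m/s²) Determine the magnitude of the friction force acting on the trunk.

f ≈ 175 N

Axes along / perpendicular to the incline. W sin 25° = 294.1 N down-slope; W cos 25° = 630.6 N into the surface.
Perpendicular: N = W cos 25° − P sin 0° = 630.6 − 0 = 630.6 N.
Along incline: P cos 0° + f = W sin 25° (friction acts up-slope) → f = 294.1 − 119 = 175.1 N.
|f| = 175.1 N ≤ μN = 296.4 N, so the trunk is indeed static.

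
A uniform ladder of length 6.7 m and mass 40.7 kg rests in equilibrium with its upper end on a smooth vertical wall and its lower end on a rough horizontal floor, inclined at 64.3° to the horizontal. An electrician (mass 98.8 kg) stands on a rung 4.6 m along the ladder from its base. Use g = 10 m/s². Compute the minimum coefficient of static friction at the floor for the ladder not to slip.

μ_min ≈ 0.304

ΣF_y = 0: N_floor = 40.7×10 + 98.8×10 = 1395 N.
Torques about the foot: N_wall · 6.7 sin 64.3° = 40.7×10×3.35 cos 64.3° + 98.8×10×4.6 cos 64.3° → N_wall = 424.4 N.
ΣF_x = 0: f_floor = N_wall = 424.4 N.
μ_min = f_floor / N_floor = 424.4 / 1395 = 0.3042.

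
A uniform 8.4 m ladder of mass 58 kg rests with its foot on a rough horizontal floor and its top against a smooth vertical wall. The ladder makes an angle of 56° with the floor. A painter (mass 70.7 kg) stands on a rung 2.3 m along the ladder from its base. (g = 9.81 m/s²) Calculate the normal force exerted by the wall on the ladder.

Torques about the foot: N_wall · 8.4 sin 56° = 58×9.81×4.2 cos 56° + 70.7×9.81×2.3 cos 56° → N_wall = 319.98 N.

N_wall ≈ 320 N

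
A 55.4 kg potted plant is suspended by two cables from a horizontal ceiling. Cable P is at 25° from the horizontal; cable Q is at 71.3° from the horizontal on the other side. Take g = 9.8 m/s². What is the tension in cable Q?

T_Q ≈ 495 N

Weight W = 55.4 × 9.8 = 542.9 N acts straight down.
Horizontal: T_P cos 25° = T_Q cos 71.3°  →  T_P = 0.3538 T_Q.
Vertical: T_P sin 25° + T_Q sin 71.3° = 542.9.
Substituting the horizontal relation into the vertical equation gives 1.097 T_Q = 542.9, so T_Q = 495 N.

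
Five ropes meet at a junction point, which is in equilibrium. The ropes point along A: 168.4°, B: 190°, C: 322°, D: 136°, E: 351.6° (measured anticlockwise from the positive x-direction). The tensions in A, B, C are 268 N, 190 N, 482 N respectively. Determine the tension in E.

Resolve: ΣF_x = 268 cos 168.4° + 190 cos 190° + 482 cos 322° + T_D cos 136° + T_E cos 351.6° = 0.
        ΣF_y = 268 sin 168.4° + 190 sin 190° + 482 sin 322° + T_D sin 136° + T_E sin 351.6° = 0.
The known terms sum to (-69.82, -275.9) N, so -0.7193 T_D + 0.9893 T_E = 69.82 and 0.6947 T_D − 0.1461 T_E = 275.9.
Solving simultaneously: T_D = 486.3 N, T_E = 424.2 N.

T_E ≈ 424 N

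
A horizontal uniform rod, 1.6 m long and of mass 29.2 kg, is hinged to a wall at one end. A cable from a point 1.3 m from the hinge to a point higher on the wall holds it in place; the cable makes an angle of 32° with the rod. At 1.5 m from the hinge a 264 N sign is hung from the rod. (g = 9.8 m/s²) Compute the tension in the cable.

T ≈ 907 N

Take torques about the hinge: T sin 32° · 1.3 = 29.2×9.8×0.8 + 264×1.5 = 624.93 N·m.
So T = 624.93 / (0.5299 × 1.3) = 907.15 N.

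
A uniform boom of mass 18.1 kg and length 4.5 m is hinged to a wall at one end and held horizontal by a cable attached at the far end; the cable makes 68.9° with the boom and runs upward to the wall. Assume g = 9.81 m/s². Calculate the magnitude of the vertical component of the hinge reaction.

|H_y| ≈ 88.8 N

Take torques about the hinge: T sin 68.9° · 4.5 = 18.1×9.81×2.25 = 399.51 N·m.
So T = 399.51 / (0.9330 × 4.5) = 95.161 N.
ΣF_y = 0: H_y = (18.1×9.81) − T sin 68.9° = 177.56 − 88.781 = 88.781 N.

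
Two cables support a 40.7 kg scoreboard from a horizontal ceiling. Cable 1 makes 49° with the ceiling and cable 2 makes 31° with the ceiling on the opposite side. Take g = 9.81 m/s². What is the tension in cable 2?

Weight W = 40.7 × 9.81 = 399.3 N acts straight down.
Horizontal: T_1 cos 49° = T_2 cos 31°  →  T_1 = 1.307 T_2.
Vertical: T_1 sin 49° + T_2 sin 31° = 399.3.
Substituting the horizontal relation into the vertical equation gives 1.501 T_2 = 399.3, so T_2 = 266 N.

T_2 ≈ 266 N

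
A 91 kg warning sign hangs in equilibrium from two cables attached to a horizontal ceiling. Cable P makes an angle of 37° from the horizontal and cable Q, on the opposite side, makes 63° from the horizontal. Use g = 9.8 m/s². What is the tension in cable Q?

Weight W = 91 × 9.8 = 891.8 N acts straight down.
Horizontal: T_P cos 37° = T_Q cos 63°  →  T_P = 0.5685 T_Q.
Vertical: T_P sin 37° + T_Q sin 63° = 891.8.
Substituting the horizontal relation into the vertical equation gives 1.233 T_Q = 891.8, so T_Q = 723.2 N.

T_Q ≈ 723 N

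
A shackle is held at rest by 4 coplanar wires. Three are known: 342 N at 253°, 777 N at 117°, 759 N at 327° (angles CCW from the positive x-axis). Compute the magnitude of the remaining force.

Sum the known components: ΣF_x = 183.8 N, ΣF_y = -48.13 N.
For equilibrium the remaining force must supply (−ΣF_x, −ΣF_y) = (-183.8, 48.13) N.
Magnitude = √((-183.8)² + (48.13)²) = 190 N; direction = atan2(48.13, -183.8) = 165.3°.

F ≈ 190 N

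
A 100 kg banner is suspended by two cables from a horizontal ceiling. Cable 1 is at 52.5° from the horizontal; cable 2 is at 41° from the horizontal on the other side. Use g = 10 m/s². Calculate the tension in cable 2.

T_2 ≈ 610 N

Weight W = 100 × 10 = 1000 N acts straight down.
Horizontal: T_1 cos 52.5° = T_2 cos 41°  →  T_1 = 1.24 T_2.
Vertical: T_1 sin 52.5° + T_2 sin 41° = 1000.
Substituting the horizontal relation into the vertical equation gives 1.64 T_2 = 1000, so T_2 = 609.9 N.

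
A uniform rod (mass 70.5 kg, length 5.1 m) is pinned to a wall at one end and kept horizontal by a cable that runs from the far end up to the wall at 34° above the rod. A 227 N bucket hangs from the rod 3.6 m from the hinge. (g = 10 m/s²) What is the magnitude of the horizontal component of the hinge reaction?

H_x ≈ 760 N

Take torques about the hinge: T sin 34° · 5.1 = 70.5×10×2.55 + 227×3.6 = 2614.9 N·m.
So T = 2614.9 / (0.5592 × 5.1) = 916.92 N.
ΣF_x = 0: H_x = T cos 34° = 760.16 N.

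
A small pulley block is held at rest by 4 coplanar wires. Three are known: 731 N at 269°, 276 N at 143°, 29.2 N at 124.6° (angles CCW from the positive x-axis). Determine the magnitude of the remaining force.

F ≈ 596 N

Sum the known components: ΣF_x = -249.8 N, ΣF_y = -540.8 N.
For equilibrium the remaining force must supply (−ΣF_x, −ΣF_y) = (249.8, 540.8) N.
Magnitude = √((249.8)² + (540.8)²) = 595.6 N; direction = atan2(540.8, 249.8) = 65.2°.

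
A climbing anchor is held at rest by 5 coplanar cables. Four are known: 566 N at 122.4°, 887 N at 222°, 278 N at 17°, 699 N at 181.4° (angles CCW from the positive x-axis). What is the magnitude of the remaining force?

F ≈ 1400 N

Sum the known components: ΣF_x = -1395 N, ΣF_y = -51.43 N.
For equilibrium the remaining force must supply (−ΣF_x, −ΣF_y) = (1395, 51.43) N.
Magnitude = √((1395)² + (51.43)²) = 1396 N; direction = atan2(51.43, 1395) = 2.1°.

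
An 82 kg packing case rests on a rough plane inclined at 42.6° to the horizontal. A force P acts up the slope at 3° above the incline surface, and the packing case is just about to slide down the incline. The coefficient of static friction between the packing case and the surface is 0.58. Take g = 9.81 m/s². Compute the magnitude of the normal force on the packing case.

N ≈ 581 N

On the verge of sliding down the incline, friction equals μN and acts up the slope.
Perpendicular: N + P sin 3° = W cos 42.6° = 592.1 N.
Along incline: P cos 3° + μN = W sin 42.6° with W sin 42.6° = 544.5 N.
Solving the pair for P and N: P = 207.6 N, N = 581.3 N (and f = μN = 337.1 N).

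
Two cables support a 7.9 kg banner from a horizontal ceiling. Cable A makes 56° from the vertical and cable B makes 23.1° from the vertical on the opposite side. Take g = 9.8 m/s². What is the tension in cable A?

Angles from the horizontal: cable A is 90° − 56° = 34°, cable B is 90° − 23.1° = 66.9°.
Weight W = 7.9 × 9.8 = 77.42 N acts straight down.
Horizontal: T_A cos 34° = T_B cos 66.9°  →  T_B = 2.113 T_A.
Vertical: T_A sin 34° + T_B sin 66.9° = 77.42.
Substituting the horizontal relation into the vertical equation gives 2.503 T_A = 77.42, so T_A = 30.93 N.

T_A ≈ 30.9 N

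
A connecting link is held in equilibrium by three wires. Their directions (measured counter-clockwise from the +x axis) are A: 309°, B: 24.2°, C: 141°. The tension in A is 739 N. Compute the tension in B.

Resolve: ΣF_x = 739 cos 309° + T_B cos 24.2° + T_C cos 141° = 0.
        ΣF_y = 739 sin 309° + T_B sin 24.2° + T_C sin 141° = 0.
The known terms sum to (465.1, -574.3) N, so 0.9121 T_B − 0.7771 T_C = -465.1 and 0.4099 T_B + 0.6293 T_C = 574.3.
Solving simultaneously: T_B = 172.1 N, T_C = 800.5 N.

T_B ≈ 172 N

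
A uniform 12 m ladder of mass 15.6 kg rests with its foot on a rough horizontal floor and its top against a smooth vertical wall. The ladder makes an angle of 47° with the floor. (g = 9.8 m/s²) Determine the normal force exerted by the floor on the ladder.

ΣF_y = 0: N_floor = 15.6×9.8 = 152.88 N.

N_floor ≈ 153 N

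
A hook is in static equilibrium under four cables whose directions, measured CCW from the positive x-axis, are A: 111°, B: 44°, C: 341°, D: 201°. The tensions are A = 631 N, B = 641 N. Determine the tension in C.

Resolve: ΣF_x = 631 cos 111° + 641 cos 44° + T_C cos 341° + T_D cos 201° = 0.
        ΣF_y = 631 sin 111° + 641 sin 44° + T_C sin 341° + T_D sin 201° = 0.
The known terms sum to (235, 1034) N, so 0.9455 T_C − 0.9336 T_D = -235 and -0.3256 T_C − 0.3584 T_D = -1034.
Solving simultaneously: T_C = 1371 N, T_D = 1641 N.

T_C ≈ 1370 N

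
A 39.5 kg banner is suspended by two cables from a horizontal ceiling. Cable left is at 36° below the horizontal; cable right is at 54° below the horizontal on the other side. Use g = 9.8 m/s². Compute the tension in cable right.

Weight W = 39.5 × 9.8 = 387.1 N acts straight down.
Horizontal: T_left cos 36° = T_right cos 54°  →  T_left = 0.7265 T_right.
Vertical: T_left sin 36° + T_right sin 54° = 387.1.
Substituting the horizontal relation into the vertical equation gives 1.236 T_right = 387.1, so T_right = 313.2 N.

T_right ≈ 313 N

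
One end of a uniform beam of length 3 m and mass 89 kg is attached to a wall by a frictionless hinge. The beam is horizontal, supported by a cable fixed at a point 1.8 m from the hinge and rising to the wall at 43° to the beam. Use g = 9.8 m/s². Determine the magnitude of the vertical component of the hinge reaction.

Take torques about the hinge: T sin 43° · 1.8 = 89×9.8×1.5 = 1308.3 N·m.
So T = 1308.3 / (0.6820 × 1.8) = 1065.7 N.
ΣF_y = 0: H_y = (89×9.8) − T sin 43° = 872.2 − 726.83 = 145.37 N.

|H_y| ≈ 145 N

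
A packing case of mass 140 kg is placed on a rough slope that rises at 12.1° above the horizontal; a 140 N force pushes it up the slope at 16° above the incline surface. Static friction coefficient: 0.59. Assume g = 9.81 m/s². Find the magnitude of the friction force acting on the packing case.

f ≈ 153 N

Axes along / perpendicular to the incline. W sin 12.1° = 287.9 N down-slope; W cos 12.1° = 1343 N into the surface.
Perpendicular: N = W cos 12.1° − P sin 16° = 1343 − 38.59 = 1304 N.
Along incline: P cos 16° + f = W sin 12.1° (friction acts up-slope) → f = 287.9 − 134.6 = 153.3 N.
|f| = 153.3 N ≤ μN = 769.5 N, so the packing case is indeed static.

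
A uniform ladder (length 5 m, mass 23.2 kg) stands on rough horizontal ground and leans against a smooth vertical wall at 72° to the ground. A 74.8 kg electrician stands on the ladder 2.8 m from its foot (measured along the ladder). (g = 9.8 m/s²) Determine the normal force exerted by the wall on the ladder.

Torques about the foot: N_wall · 5 sin 72° = 23.2×9.8×2.5 cos 72° + 74.8×9.8×2.8 cos 72° → N_wall = 170.32 N.

N_wall ≈ 170 N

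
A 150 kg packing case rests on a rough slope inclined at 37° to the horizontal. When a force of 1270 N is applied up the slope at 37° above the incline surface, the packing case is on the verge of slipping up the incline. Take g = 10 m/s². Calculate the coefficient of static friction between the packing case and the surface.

μ ≈ 0.257

On the verge of sliding up the incline, friction is at its maximum μN and acts down the slope.
Perpendicular to incline: N = W cos 37° − P sin 37° = 1198 − 764.3 = 433.6 N.
Along incline: P cos 37° − μN = W sin 37° → μ = −(W sin 37° − P cos 37°) / N = 0.2572.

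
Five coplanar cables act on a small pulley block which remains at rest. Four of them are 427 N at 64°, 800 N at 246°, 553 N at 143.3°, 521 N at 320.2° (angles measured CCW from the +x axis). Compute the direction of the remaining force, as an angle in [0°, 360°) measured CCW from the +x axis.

Sum the known components: ΣF_x = -181.3 N, ΣF_y = -350.1 N.
For equilibrium the remaining force must supply (−ΣF_x, −ΣF_y) = (181.3, 350.1) N.
Magnitude = √((181.3)² + (350.1)²) = 394.2 N; direction = atan2(350.1, 181.3) = 62.6°.

θ ≈ 62.6°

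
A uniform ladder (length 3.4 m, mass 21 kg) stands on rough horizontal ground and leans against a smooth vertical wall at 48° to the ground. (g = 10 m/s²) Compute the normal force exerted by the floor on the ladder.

ΣF_y = 0: N_floor = 21×10 = 210 N.

N_floor ≈ 210 N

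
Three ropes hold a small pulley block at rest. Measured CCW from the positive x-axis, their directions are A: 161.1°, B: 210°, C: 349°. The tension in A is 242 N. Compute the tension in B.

Resolve: ΣF_x = 242 cos 161.1° + T_B cos 210° + T_C cos 349° = 0.
        ΣF_y = 242 sin 161.1° + T_B sin 210° + T_C sin 349° = 0.
The known terms sum to (-229, 78.39) N, so -0.8660 T_B + 0.9816 T_C = 229 and -0.5000 T_B − 0.1908 T_C = -78.39.
Solving simultaneously: T_B = 50.70 N, T_C = 278 N.

T_B ≈ 50.7 N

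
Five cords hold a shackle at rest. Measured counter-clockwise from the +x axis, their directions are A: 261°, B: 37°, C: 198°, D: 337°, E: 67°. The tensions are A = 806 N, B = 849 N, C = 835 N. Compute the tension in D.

T_D ≈ 10.7 N

Resolve: ΣF_x = 806 cos 261° + 849 cos 37° + 835 cos 198° + T_D cos 337° + T_E cos 67° = 0.
        ΣF_y = 806 sin 261° + 849 sin 37° + 835 sin 198° + T_D sin 337° + T_E sin 67° = 0.
The known terms sum to (-242.2, -543.2) N, so 0.9205 T_D + 0.3907 T_E = 242.2 and -0.3907 T_D + 0.9205 T_E = 543.2.
Solving simultaneously: T_D = 10.69 N, T_E = 594.6 N.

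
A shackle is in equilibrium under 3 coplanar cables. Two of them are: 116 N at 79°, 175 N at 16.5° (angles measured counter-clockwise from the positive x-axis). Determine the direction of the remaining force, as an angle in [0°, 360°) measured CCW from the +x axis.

θ ≈ 221°

Sum the known components: ΣF_x = 189.9 N, ΣF_y = 163.6 N.
For equilibrium the remaining force must supply (−ΣF_x, −ΣF_y) = (-189.9, -163.6) N.
Magnitude = √((-189.9)² + (-163.6)²) = 250.7 N; direction = atan2(-163.6, -189.9) = 220.7°.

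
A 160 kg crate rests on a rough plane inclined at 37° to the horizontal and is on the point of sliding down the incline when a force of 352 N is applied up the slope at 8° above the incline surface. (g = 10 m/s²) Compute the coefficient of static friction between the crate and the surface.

μ ≈ 0.500

On the verge of sliding down the incline, friction is at its maximum μN and acts up the slope.
Perpendicular to incline: N = W cos 37° − P sin 8° = 1278 − 48.99 = 1229 N.
Along incline: P cos 8° + μN = W sin 37° → μ = (W sin 37° − P cos 8°) / N = 0.4999.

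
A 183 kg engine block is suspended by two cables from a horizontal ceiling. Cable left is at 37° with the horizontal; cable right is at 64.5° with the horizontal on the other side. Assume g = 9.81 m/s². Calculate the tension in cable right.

Weight W = 183 × 9.81 = 1795 N acts straight down.
Horizontal: T_left cos 37° = T_right cos 64.5°  →  T_left = 0.5391 T_right.
Vertical: T_left sin 37° + T_right sin 64.5° = 1795.
Substituting the horizontal relation into the vertical equation gives 1.227 T_right = 1795, so T_right = 1463 N.

T_right ≈ 1460 N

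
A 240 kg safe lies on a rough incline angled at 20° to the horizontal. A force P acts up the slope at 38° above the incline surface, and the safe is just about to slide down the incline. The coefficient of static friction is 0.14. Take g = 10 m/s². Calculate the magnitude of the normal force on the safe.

On the verge of sliding down the incline, friction equals μN and acts up the slope.
Perpendicular: N + P sin 38° = W cos 20° = 2255 N.
Along incline: P cos 38° + μN = W sin 20° with W sin 20° = 820.8 N.
Solving the pair for P and N: P = 719.7 N, N = 1812 N (and f = μN = 253.7 N).

N ≈ 1810 N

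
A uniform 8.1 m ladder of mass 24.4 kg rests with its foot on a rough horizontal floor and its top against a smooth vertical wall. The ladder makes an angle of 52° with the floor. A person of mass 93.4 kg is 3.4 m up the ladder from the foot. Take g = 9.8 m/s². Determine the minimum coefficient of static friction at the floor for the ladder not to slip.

ΣF_y = 0: N_floor = 24.4×9.8 + 93.4×9.8 = 1154.4 N.
Torques about the foot: N_wall · 8.1 sin 52° = 24.4×9.8×4.05 cos 52° + 93.4×9.8×3.4 cos 52° → N_wall = 393.59 N.
ΣF_x = 0: f_floor = N_wall = 393.59 N.
μ_min = f_floor / N_floor = 393.59 / 1154.4 = 0.3409.

μ_min ≈ 0.341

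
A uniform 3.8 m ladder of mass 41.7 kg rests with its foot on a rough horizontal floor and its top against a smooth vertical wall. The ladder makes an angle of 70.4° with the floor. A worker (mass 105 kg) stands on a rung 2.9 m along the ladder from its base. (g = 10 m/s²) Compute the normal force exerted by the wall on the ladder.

N_wall ≈ 360 N

Torques about the foot: N_wall · 3.8 sin 70.4° = 41.7×10×1.9 cos 70.4° + 105×10×2.9 cos 70.4° → N_wall = 359.58 N.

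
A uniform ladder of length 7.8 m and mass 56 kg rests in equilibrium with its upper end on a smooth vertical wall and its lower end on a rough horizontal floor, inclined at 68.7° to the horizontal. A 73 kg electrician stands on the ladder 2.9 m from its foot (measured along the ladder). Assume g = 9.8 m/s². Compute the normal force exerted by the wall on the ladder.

Torques about the foot: N_wall · 7.8 sin 68.7° = 56×9.8×3.9 cos 68.7° + 73×9.8×2.9 cos 68.7° → N_wall = 210.69 N.

N_wall ≈ 211 N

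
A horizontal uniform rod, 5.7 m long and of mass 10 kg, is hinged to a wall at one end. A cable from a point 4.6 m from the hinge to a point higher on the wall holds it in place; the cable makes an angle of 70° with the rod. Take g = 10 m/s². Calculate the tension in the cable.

T ≈ 65.9 N

Take torques about the hinge: T sin 70° · 4.6 = 10×10×2.85 = 285 N·m.
So T = 285 / (0.9397 × 4.6) = 65.933 N.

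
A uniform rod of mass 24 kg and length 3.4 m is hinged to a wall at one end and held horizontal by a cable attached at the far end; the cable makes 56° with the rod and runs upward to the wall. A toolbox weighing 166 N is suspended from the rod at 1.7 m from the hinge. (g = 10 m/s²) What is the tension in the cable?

T ≈ 245 N

Take torques about the hinge: T sin 56° · 3.4 = 24×10×1.7 + 166×1.7 = 690.2 N·m.
So T = 690.2 / (0.8290 × 3.4) = 244.86 N.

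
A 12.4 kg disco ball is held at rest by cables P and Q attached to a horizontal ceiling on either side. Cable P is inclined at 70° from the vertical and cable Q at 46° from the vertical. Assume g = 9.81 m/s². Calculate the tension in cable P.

T_P ≈ 97.4 N

Angles from the horizontal: cable P is 90° − 70° = 20°, cable Q is 90° − 46° = 44°.
Weight W = 12.4 × 9.81 = 121.6 N acts straight down.
Horizontal: T_P cos 20° = T_Q cos 44°  →  T_Q = 1.306 T_P.
Vertical: T_P sin 20° + T_Q sin 44° = 121.6.
Substituting the horizontal relation into the vertical equation gives 1.249 T_P = 121.6, so T_P = 97.36 N.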